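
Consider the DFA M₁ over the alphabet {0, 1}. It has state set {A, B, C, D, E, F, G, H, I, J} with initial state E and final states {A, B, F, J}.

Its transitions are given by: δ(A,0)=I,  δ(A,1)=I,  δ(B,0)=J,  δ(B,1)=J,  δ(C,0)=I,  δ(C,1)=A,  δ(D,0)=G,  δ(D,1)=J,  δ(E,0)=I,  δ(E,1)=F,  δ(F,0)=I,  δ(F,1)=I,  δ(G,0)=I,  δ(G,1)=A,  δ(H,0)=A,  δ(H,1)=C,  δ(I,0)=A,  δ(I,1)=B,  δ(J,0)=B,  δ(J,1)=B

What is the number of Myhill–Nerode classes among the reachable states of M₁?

Reachable states from the start: {A,B,E,F,I,J}. Unreachable: {C,D,G,H} — drop them.
Initial partition by acceptance: {A,B,F,J} | {E,I}.
Split {A,B,F,J} by δ(·,0) → {A,F} and {B,J}.
On input 0, block {E,I} splits into {E} and {I}.
The partition is now stable with 4 blocks: {A,F} | {E} | {B,J} | {I}.

4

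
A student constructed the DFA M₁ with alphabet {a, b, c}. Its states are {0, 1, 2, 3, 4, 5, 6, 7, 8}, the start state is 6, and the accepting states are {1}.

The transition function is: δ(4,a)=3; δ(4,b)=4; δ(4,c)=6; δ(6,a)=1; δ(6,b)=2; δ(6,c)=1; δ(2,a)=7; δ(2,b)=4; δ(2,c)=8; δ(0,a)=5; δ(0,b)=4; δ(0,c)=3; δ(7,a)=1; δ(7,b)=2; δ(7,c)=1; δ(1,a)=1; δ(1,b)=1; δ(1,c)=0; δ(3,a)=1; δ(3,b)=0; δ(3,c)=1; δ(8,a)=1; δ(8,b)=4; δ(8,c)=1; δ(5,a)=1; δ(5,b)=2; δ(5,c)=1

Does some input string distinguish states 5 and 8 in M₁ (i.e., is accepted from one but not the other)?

No

All states are reachable from the start state.
Initial partition by acceptance: {1} | {0,2,3,4,5,6,7,8}.
On input a, block {0,2,3,4,5,6,7,8} splits into {3,5,6,7,8} and {0,2,4}.
The partition is now stable with 3 blocks: {1} | {3,5,6,7,8} | {0,2,4}.
5 and 8 lie in the same block of the stable partition, so they are equivalent — no string distinguishes them.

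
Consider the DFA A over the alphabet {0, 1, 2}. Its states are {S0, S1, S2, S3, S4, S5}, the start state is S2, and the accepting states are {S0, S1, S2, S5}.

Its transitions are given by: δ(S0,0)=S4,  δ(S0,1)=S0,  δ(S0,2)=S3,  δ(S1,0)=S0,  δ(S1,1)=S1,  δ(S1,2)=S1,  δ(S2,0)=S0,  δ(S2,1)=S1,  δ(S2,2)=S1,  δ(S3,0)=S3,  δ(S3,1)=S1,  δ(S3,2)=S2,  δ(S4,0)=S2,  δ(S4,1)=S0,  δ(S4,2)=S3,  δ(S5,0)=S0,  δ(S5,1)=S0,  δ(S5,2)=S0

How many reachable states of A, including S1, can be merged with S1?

2

Reachable states from the start: {S0,S1,S2,S3,S4}. Unreachable: {S5} — drop them.
Initial partition by acceptance: {S0,S1,S2} | {S3,S4}.
Refine {S0,S1,S2} on symbol 0: members go to different blocks, giving {S1,S2} and {S0}.
Refine {S3,S4} on symbol 0: members go to different blocks, giving {S3} and {S4}.
No further refinement is possible. Final partition (4 blocks): {S1,S2} | {S3} | {S0} | {S4}.
State S1 belongs to the block {S1,S2}, which has 2 states.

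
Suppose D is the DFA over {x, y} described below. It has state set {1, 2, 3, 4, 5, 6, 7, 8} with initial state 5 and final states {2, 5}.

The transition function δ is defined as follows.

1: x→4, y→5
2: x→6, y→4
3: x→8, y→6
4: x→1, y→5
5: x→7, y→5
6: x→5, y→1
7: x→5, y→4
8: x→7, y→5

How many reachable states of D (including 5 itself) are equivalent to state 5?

Reachable states from the start: {1,4,5,7}. Unreachable: {2,3,6,8} — drop them.
P0 = {5} | {1,4,7}.
Split {1,4,7} by δ(·,x) → {1,4} and {7}.
No further refinement is possible. Final partition (3 blocks): {5} | {1,4} | {7}.
State 5 belongs to the block {5}, which has 1 states.

1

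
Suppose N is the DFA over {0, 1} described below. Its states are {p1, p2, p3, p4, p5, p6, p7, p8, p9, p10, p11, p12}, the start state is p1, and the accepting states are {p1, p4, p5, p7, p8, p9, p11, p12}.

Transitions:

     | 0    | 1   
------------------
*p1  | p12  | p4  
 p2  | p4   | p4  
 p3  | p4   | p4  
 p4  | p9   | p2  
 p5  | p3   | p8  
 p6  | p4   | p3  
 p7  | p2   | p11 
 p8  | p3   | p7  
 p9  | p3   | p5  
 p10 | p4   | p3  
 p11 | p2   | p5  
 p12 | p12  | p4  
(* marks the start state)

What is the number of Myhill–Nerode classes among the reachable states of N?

Reachable states from the start: {p1,p2,p3,p4,p5,p7,p8,p9,p11,p12}. Unreachable: {p6,p10} — drop them.
Initial partition by acceptance: {p1,p4,p5,p7,p8,p9,p11,p12} | {p2,p3}.
Refine {p1,p4,p5,p7,p8,p9,p11,p12} on symbol 0: members go to different blocks, giving {p5,p7,p8,p9,p11} and {p1,p4,p12}.
Refine {p1,p4,p12} on symbol 0: members go to different blocks, giving {p1,p12} and {p4}.
Stable partition: {p5,p7,p8,p9,p11} | {p2,p3} | {p1,p12} | {p4} — 4 equivalence classes.

4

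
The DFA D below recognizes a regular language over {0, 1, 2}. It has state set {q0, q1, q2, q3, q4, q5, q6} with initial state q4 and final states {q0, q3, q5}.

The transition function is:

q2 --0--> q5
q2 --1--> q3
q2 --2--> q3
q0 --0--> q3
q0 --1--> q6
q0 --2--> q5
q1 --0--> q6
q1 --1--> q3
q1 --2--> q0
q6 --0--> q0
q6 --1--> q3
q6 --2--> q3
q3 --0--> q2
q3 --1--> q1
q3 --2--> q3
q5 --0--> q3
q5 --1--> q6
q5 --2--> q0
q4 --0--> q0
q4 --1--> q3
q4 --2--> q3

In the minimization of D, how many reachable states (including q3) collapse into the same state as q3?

All states are reachable from the start state.
Start with accepting vs non-accepting: {q0,q3,q5} | {q1,q2,q4,q6}.
Refine {q0,q3,q5} on symbol 0: members go to different blocks, giving {q0,q5} and {q3}.
Refine {q1,q2,q4,q6} on symbol 0: members go to different blocks, giving {q2,q4,q6} and {q1}.
The partition is now stable with 4 blocks: {q0,q5} | {q2,q4,q6} | {q3} | {q1}.
The equivalence class containing q3 is {q3}, of size 1.

1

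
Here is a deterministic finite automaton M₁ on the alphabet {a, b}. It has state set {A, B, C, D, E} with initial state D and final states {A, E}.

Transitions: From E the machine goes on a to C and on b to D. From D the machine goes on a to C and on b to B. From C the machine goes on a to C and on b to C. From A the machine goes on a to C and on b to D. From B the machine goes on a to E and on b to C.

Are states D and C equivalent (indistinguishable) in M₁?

No

Reachable states from the start: {B,C,D,E}. Unreachable: {A} — drop them.
Start with accepting vs non-accepting: {E} | {B,C,D}.
On input a, block {B,C,D} splits into {C,D} and {B}.
On input b, block {C,D} splits into {C} and {D}.
Stable partition: {E} | {C} | {B} | {D} — 4 equivalence classes.
D and C end up in different blocks, so they are distinguishable. For instance, the string 'ba' is accepted from only D.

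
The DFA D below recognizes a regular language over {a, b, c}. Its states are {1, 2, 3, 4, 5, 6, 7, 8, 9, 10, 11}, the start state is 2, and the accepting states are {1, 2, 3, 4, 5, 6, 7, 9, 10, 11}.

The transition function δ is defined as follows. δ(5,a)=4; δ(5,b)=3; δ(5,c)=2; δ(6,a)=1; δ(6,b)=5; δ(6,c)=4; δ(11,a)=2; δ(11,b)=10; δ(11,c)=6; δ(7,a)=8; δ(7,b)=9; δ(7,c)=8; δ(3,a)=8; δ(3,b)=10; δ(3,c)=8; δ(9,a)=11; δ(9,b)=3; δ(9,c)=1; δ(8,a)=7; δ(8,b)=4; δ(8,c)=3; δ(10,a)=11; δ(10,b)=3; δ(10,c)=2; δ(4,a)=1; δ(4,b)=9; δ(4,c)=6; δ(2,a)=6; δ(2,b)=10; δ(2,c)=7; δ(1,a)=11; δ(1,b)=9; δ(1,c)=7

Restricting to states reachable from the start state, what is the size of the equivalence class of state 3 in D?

2

P0 = {1,2,3,4,5,6,7,9,10,11} | {8}.
Refine {1,2,3,4,5,6,7,9,10,11} on symbol a: members go to different blocks, giving {1,2,4,5,6,9,10,11} and {3,7}.
On input b, block {1,2,4,5,6,9,10,11} splits into {1,2,4,6,11} and {5,9,10}.
Split {1,2,4,6,11} by δ(·,c) → {4,6,11} and {1,2}.
Stable partition: {4,6,11} | {8} | {3,7} | {5,9,10} | {1,2} — 5 equivalence classes.
State 3 belongs to the block {3,7}, which has 2 states.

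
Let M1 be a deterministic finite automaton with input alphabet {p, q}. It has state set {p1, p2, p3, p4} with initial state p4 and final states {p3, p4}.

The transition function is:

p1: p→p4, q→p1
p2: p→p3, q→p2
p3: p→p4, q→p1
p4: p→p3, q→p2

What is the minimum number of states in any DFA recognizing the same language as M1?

2

Every state is reachable, so we keep all 4.
Initial partition by acceptance: {p3,p4} | {p1,p2}.
No further refinement is possible. Final partition (2 blocks): {p3,p4} | {p1,p2}.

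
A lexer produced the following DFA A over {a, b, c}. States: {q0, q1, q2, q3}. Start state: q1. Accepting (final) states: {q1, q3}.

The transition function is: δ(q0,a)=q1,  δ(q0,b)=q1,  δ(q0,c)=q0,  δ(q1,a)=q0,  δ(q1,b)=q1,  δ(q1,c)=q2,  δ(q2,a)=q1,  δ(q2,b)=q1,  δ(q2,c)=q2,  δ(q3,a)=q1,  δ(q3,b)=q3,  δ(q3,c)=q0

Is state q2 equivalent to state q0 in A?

Reachable states from the start: {q0,q1,q2}. Unreachable: {q3} — drop them.
P0 = {q1} | {q0,q2}.
The partition is now stable with 2 blocks: {q1} | {q0,q2}.
q2 and q0 lie in the same block of the stable partition, so they are equivalent — no string distinguishes them.

Yes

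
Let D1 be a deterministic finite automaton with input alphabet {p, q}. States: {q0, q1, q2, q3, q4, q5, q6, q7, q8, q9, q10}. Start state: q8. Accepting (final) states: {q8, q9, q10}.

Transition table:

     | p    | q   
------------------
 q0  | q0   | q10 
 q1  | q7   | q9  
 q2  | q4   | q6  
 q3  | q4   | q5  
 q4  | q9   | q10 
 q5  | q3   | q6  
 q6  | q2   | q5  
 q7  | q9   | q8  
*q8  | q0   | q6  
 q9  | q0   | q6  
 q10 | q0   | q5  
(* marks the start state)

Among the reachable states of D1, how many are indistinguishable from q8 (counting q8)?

3

Reachable states from the start: {q0,q2,q3,q4,q5,q6,q8,q9,q10}. Unreachable: {q1,q7} — drop them.
Initial partition by acceptance: {q8,q9,q10} | {q0,q2,q3,q4,q5,q6}.
Split {q0,q2,q3,q4,q5,q6} by δ(·,p) → {q0,q2,q3,q5,q6} and {q4}.
Refine {q0,q2,q3,q5,q6} on symbol p: members go to different blocks, giving {q0,q5,q6} and {q2,q3}.
On input p, block {q0,q5,q6} splits into {q5,q6} and {q0}.
No further refinement is possible. Final partition (5 blocks): {q8,q9,q10} | {q5,q6} | {q4} | {q2,q3} | {q0}.
The equivalence class containing q8 is {q8,q9,q10}, of size 3.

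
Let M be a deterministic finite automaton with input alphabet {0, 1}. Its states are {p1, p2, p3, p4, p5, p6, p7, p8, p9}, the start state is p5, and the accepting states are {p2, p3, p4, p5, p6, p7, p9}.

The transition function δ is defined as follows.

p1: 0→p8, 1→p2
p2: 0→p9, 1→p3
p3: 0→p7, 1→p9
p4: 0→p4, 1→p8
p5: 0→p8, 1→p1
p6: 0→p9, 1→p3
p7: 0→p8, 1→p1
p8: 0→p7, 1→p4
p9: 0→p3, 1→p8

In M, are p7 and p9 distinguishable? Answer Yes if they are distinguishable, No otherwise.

States {p6} cannot be reached from the start state, so discard them.
Start with accepting vs non-accepting: {p2,p3,p4,p5,p7,p9} | {p1,p8}.
Refine {p2,p3,p4,p5,p7,p9} on symbol 0: members go to different blocks, giving {p2,p3,p4,p9} and {p5,p7}.
Split {p2,p3,p4,p9} by δ(·,0) → {p2,p4,p9} and {p3}.
Split {p2,p4,p9} by δ(·,0) → {p2,p4} and {p9}.
Split {p2,p4} by δ(·,0) → {p2} and {p4}.
Split {p1,p8} by δ(·,0) → {p1} and {p8}.
The partition is now stable with 7 blocks: {p2} | {p1} | {p5,p7} | {p3} | {p9} | {p4} | {p8}.
p7 and p9 end up in different blocks, so they are distinguishable. For instance, the string '0' is accepted from only p9.

Yes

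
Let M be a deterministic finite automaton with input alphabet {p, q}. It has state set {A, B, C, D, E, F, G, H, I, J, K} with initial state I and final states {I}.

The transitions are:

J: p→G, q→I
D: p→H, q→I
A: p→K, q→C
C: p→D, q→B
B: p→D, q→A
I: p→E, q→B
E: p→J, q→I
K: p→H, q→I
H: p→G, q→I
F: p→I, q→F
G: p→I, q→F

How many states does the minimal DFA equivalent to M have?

Start with accepting vs non-accepting: {I} | {A,B,C,D,E,F,G,H,J,K}.
Split {A,B,C,D,E,F,G,H,J,K} by δ(·,p) → {A,B,C,D,E,H,J,K} and {F,G}.
Split {A,B,C,D,E,H,J,K} by δ(·,p) → {A,B,C,D,E,K} and {H,J}.
On input p, block {A,B,C,D,E,K} splits into {A,B,C} and {D,E,K}.
No further refinement is possible. Final partition (5 blocks): {I} | {A,B,C} | {F,G} | {H,J} | {D,E,K}.

5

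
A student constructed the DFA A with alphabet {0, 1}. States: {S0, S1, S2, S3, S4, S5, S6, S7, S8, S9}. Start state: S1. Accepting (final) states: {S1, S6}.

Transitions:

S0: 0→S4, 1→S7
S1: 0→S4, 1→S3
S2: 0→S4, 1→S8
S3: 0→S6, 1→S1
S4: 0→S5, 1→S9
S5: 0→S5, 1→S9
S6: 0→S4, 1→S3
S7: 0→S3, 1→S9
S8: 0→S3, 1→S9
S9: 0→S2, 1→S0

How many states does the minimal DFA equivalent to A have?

6

Initial partition by acceptance: {S1,S6} | {S0,S2,S3,S4,S5,S7,S8,S9}.
On input 0, block {S0,S2,S3,S4,S5,S7,S8,S9} splits into {S0,S2,S4,S5,S7,S8,S9} and {S3}.
Split {S0,S2,S4,S5,S7,S8,S9} by δ(·,0) → {S0,S2,S4,S5,S9} and {S7,S8}.
Split {S0,S2,S4,S5,S9} by δ(·,1) → {S4,S5,S9} and {S0,S2}.
Refine {S4,S5,S9} on symbol 0: members go to different blocks, giving {S4,S5} and {S9}.
No further refinement is possible. Final partition (6 blocks): {S1,S6} | {S4,S5} | {S3} | {S7,S8} | {S0,S2} | {S9}.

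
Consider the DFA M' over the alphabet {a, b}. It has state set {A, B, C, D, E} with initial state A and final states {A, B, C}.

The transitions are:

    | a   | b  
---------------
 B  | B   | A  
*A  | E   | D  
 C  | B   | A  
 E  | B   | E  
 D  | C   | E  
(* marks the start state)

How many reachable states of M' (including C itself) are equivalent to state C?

2

Every state is reachable, so we keep all 5.
Initial partition by acceptance: {A,B,C} | {D,E}.
On input a, block {A,B,C} splits into {B,C} and {A}.
The partition is now stable with 3 blocks: {B,C} | {D,E} | {A}.
State C belongs to the block {B,C}, which has 2 states.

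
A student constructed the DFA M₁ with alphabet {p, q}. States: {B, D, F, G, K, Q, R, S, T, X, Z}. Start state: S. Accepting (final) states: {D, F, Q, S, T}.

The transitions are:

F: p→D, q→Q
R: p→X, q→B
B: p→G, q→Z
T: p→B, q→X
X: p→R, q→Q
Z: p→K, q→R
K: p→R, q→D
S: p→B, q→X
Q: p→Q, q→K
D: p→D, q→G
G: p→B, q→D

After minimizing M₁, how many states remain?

First remove the unreachable states {F,T}; 9 states remain.
Initial partition by acceptance: {D,Q,S} | {B,G,K,R,X,Z}.
Refine {D,Q,S} on symbol p: members go to different blocks, giving {D,Q} and {S}.
Refine {B,G,K,R,X,Z} on symbol q: members go to different blocks, giving {B,R,Z} and {G,K,X}.
No further refinement is possible. Final partition (4 blocks): {D,Q} | {B,R,Z} | {S} | {G,K,X}.

4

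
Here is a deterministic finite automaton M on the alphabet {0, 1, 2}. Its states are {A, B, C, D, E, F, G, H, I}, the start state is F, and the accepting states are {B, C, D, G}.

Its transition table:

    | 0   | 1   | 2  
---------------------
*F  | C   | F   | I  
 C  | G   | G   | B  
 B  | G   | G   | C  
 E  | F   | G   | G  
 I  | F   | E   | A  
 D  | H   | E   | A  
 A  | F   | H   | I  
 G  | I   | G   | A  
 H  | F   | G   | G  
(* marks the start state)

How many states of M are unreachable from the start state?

No path from F leads to D; the other 8 states are all reachable.

1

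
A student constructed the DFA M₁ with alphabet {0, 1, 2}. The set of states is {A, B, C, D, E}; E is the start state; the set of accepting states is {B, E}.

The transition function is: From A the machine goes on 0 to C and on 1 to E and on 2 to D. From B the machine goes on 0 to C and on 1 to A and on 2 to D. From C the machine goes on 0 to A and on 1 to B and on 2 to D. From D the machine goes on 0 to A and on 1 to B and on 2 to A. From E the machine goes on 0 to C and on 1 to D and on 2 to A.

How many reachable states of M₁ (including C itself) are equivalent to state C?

3

Every state is reachable, so we keep all 5.
Start with accepting vs non-accepting: {B,E} | {A,C,D}.
No further refinement is possible. Final partition (2 blocks): {B,E} | {A,C,D}.
The equivalence class containing C is {A,C,D}, of size 3.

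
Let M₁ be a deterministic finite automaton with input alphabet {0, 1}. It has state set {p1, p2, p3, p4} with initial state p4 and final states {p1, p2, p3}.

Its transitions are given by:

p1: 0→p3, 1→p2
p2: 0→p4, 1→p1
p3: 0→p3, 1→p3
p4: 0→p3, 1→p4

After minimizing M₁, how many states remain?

2

First remove the unreachable states {p1,p2}; 2 states remain.
P0 = {p3} | {p4}.
No further refinement is possible. Final partition (2 blocks): {p3} | {p4}.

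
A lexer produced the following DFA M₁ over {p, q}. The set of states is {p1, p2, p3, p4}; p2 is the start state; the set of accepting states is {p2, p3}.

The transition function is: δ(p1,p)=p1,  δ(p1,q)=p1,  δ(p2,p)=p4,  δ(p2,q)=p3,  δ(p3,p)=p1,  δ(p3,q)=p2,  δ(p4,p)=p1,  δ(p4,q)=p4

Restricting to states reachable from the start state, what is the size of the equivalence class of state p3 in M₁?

2

Every state is reachable, so we keep all 4.
Initial partition by acceptance: {p2,p3} | {p1,p4}.
The partition is now stable with 2 blocks: {p2,p3} | {p1,p4}.
The equivalence class containing p3 is {p2,p3}, of size 2.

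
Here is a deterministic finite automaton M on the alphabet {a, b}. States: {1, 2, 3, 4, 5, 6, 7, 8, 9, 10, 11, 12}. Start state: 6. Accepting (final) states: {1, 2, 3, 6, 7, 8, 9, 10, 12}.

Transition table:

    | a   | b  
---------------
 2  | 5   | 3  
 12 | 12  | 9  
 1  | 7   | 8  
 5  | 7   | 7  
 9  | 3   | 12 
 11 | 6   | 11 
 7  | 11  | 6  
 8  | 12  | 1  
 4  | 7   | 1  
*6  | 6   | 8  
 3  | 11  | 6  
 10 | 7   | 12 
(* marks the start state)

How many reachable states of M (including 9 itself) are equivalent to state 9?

States {2,4,5,10} cannot be reached from the start state, so discard them.
P0 = {1,3,6,7,8,9,12} | {11}.
On input a, block {1,3,6,7,8,9,12} splits into {1,6,8,9,12} and {3,7}.
Split {1,6,8,9,12} by δ(·,a) → {6,8,12} and {1,9}.
On input b, block {6,8,12} splits into {8,12} and {6}.
Stable partition: {8,12} | {11} | {3,7} | {1,9} | {6} — 5 equivalence classes.
The equivalence class containing 9 is {1,9}, of size 2.

2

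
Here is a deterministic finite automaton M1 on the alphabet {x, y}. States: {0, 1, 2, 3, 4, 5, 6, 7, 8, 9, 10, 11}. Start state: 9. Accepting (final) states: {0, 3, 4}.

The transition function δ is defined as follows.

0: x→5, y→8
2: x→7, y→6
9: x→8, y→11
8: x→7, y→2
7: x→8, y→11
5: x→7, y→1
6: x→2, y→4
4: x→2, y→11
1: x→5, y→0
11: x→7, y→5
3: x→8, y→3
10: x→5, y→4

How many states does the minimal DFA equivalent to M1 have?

5

First remove the unreachable states {3,10}; 10 states remain.
P0 = {0,4} | {1,2,5,6,7,8,9,11}.
Split {1,2,5,6,7,8,9,11} by δ(·,y) → {2,5,7,8,9,11} and {1,6}.
Refine {2,5,7,8,9,11} on symbol y: members go to different blocks, giving {7,8,9,11} and {2,5}.
Refine {7,8,9,11} on symbol y: members go to different blocks, giving {7,9} and {8,11}.
The partition is now stable with 5 blocks: {0,4} | {7,9} | {1,6} | {2,5} | {8,11}.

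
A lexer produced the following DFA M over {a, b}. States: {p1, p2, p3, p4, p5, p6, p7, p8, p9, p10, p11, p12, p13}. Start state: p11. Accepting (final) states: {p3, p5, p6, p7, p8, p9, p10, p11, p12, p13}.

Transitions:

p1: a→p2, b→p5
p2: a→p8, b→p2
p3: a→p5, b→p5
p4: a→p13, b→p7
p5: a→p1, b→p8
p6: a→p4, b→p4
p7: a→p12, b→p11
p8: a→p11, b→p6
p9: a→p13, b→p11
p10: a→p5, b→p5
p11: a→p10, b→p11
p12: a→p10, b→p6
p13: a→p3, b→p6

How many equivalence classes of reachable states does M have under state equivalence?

10

States {p9} cannot be reached from the start state, so discard them.
P0 = {p3,p5,p6,p7,p8,p10,p11,p12,p13} | {p1,p2,p4}.
Split {p3,p5,p6,p7,p8,p10,p11,p12,p13} by δ(·,a) → {p3,p7,p8,p10,p11,p12,p13} and {p5,p6}.
On input a, block {p3,p7,p8,p10,p11,p12,p13} splits into {p7,p8,p11,p12,p13} and {p3,p10}.
Split {p7,p8,p11,p12,p13} by δ(·,a) → {p11,p12,p13} and {p7,p8}.
On input b, block {p11,p12,p13} splits into {p12,p13} and {p11}.
On input a, block {p1,p2,p4} splits into {p1} and {p2} and {p4}.
Split {p5,p6} by δ(·,a) → {p5} and {p6}.
Refine {p7,p8} on symbol a: members go to different blocks, giving {p7} and {p8}.
Stable partition: {p12,p13} | {p1} | {p5} | {p3,p10} | {p7} | {p11} | {p2} | {p4} | {p6} | {p8} — 10 equivalence classes.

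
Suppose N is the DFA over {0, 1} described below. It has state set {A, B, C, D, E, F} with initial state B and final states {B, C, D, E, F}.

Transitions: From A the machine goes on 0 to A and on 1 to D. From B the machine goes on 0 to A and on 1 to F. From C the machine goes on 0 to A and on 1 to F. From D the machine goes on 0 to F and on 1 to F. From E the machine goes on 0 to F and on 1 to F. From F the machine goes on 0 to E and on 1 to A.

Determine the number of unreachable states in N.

Starting at B and following transitions, the reachable set is {A, B, D, E, F}. That leaves C unreachable — 1 in total.

1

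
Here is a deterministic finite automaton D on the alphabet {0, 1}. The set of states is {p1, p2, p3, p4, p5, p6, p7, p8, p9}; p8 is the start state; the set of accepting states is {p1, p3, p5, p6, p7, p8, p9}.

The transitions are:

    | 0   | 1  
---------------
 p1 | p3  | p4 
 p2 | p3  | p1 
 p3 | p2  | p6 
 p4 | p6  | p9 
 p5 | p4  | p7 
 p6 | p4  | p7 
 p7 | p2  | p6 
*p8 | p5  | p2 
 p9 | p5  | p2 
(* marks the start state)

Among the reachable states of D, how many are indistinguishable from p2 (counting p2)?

2

Every state is reachable, so we keep all 9.
P0 = {p1,p3,p5,p6,p7,p8,p9} | {p2,p4}.
On input 0, block {p1,p3,p5,p6,p7,p8,p9} splits into {p3,p5,p6,p7} and {p1,p8,p9}.
Stable partition: {p3,p5,p6,p7} | {p2,p4} | {p1,p8,p9} — 3 equivalence classes.
The equivalence class containing p2 is {p2,p4}, of size 2.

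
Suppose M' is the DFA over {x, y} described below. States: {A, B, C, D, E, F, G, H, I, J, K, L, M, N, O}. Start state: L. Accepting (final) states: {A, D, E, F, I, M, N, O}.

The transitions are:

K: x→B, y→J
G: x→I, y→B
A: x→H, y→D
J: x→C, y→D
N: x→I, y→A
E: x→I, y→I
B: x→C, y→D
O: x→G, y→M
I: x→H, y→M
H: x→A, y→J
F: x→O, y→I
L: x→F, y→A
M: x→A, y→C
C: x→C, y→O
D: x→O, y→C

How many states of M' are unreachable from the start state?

3

Starting at L and following transitions, the reachable set is {A, B, C, D, F, G, H, I, J, L, M, O}. That leaves E, K, N unreachable — 3 in total.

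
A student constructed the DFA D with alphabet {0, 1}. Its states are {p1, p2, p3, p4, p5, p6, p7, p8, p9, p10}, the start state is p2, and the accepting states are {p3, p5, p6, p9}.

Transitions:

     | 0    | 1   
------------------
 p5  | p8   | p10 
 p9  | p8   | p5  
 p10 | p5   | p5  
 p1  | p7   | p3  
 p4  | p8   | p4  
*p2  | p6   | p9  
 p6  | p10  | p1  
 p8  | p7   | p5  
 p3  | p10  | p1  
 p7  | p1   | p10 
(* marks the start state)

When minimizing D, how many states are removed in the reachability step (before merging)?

1

Starting at p2 and following transitions, the reachable set is {p1, p2, p3, p5, p6, p7, p8, p9, p10}. That leaves p4 unreachable — 1 in total.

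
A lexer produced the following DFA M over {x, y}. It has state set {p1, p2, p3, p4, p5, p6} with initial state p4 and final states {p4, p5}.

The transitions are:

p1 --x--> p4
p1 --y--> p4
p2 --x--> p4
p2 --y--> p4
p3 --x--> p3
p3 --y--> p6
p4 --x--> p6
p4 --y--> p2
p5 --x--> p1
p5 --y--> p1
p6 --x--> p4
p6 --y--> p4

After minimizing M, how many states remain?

2

First remove the unreachable states {p1,p3,p5}; 3 states remain.
Start with accepting vs non-accepting: {p4} | {p2,p6}.
Stable partition: {p4} | {p2,p6} — 2 equivalence classes.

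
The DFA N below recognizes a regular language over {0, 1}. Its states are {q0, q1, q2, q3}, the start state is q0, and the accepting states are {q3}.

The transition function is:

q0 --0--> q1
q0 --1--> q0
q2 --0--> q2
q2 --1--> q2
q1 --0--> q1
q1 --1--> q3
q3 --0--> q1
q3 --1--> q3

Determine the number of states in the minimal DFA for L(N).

3

States {q2} cannot be reached from the start state, so discard them.
P0 = {q3} | {q0,q1}.
Refine {q0,q1} on symbol 1: members go to different blocks, giving {q0} and {q1}.
The partition is now stable with 3 blocks: {q3} | {q0} | {q1}.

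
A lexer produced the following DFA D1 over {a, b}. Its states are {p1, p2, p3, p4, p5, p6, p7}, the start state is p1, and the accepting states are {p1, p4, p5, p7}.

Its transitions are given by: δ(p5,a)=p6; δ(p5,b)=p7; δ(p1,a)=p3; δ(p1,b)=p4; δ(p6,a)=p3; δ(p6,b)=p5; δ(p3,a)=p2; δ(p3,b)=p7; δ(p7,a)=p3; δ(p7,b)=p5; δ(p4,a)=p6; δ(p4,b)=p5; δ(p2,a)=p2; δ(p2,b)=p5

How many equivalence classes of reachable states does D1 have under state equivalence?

Start with accepting vs non-accepting: {p1,p4,p5,p7} | {p2,p3,p6}.
The partition is now stable with 2 blocks: {p1,p4,p5,p7} | {p2,p3,p6}.

2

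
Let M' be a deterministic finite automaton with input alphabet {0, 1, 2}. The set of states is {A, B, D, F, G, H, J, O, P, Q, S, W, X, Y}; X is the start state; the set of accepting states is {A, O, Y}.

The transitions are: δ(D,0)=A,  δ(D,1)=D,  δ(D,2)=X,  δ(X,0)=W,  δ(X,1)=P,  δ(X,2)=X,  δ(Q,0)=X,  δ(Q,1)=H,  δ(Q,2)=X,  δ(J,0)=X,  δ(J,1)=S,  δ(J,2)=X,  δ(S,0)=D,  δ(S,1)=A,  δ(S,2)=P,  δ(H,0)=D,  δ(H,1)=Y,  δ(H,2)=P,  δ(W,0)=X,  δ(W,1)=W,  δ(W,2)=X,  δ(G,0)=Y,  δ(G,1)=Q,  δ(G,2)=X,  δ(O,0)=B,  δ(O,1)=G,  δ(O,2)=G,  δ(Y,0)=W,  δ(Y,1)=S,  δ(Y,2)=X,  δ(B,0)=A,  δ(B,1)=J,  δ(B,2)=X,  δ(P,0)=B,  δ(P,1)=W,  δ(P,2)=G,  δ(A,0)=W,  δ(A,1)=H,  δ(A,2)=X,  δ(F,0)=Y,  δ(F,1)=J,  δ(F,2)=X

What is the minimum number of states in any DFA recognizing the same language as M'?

First remove the unreachable states {F,O}; 12 states remain.
P0 = {A,Y} | {B,D,G,H,J,P,Q,S,W,X}.
On input 0, block {B,D,G,H,J,P,Q,S,W,X} splits into {H,J,P,Q,S,W,X} and {B,D,G}.
Split {H,J,P,Q,S,W,X} by δ(·,0) → {J,Q,W,X} and {H,P,S}.
Refine {J,Q,W,X} on symbol 1: members go to different blocks, giving {J,Q,X} and {W}.
Refine {J,Q,X} on symbol 0: members go to different blocks, giving {J,Q} and {X}.
Refine {B,D,G} on symbol 1: members go to different blocks, giving {B,G} and {D}.
On input 0, block {H,P,S} splits into {H,S} and {P}.
Stable partition: {A,Y} | {J,Q} | {B,G} | {H,S} | {W} | {X} | {D} | {P} — 8 equivalence classes.

8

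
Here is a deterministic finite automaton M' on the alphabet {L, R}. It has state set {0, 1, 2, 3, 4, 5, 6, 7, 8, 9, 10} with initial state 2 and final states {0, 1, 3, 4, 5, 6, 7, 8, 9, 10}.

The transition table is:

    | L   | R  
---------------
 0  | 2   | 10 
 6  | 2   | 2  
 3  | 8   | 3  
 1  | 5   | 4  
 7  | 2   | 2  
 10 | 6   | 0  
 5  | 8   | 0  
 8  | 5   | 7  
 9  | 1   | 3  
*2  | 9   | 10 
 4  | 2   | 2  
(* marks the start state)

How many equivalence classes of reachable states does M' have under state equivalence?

Initial partition by acceptance: {0,1,3,4,5,6,7,8,9,10} | {2}.
Split {0,1,3,4,5,6,7,8,9,10} by δ(·,L) → {1,3,5,8,9,10} and {0,4,6,7}.
Split {1,3,5,8,9,10} by δ(·,L) → {1,3,5,8,9} and {10}.
On input R, block {1,3,5,8,9} splits into {1,5,8} and {3,9}.
Refine {0,4,6,7} on symbol R: members go to different blocks, giving {4,6,7} and {0}.
Refine {1,5,8} on symbol R: members go to different blocks, giving {1,8} and {5}.
The partition is now stable with 7 blocks: {1,8} | {2} | {4,6,7} | {10} | {3,9} | {0} | {5}.

7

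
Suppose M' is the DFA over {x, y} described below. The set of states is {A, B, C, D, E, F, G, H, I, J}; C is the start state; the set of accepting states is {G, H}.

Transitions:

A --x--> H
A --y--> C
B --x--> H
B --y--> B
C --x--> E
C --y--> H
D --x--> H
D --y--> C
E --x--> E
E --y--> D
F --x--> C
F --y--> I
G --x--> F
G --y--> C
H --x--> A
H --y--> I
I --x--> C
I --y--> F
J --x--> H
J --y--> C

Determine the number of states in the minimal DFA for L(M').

First remove the unreachable states {B,G,J}; 7 states remain.
Start with accepting vs non-accepting: {H} | {A,C,D,E,F,I}.
On input x, block {A,C,D,E,F,I} splits into {C,E,F,I} and {A,D}.
Refine {C,E,F,I} on symbol y: members go to different blocks, giving {F,I} and {C} and {E}.
The partition is now stable with 5 blocks: {H} | {F,I} | {A,D} | {C} | {E}.

5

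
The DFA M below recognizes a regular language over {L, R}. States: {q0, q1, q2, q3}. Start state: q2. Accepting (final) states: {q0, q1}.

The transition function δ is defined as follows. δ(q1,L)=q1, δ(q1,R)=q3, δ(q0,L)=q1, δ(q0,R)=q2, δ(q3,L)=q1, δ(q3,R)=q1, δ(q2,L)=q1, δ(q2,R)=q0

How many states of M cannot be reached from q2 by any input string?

0

Exploring from q2, all states are eventually visited, so none are unreachable.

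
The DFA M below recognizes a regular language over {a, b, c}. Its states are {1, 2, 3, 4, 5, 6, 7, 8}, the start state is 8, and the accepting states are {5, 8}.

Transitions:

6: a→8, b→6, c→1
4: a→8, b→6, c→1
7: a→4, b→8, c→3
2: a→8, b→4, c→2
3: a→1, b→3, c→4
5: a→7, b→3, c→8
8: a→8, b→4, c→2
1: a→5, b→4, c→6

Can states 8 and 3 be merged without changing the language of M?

No

P0 = {5,8} | {1,2,3,4,6,7}.
Split {5,8} by δ(·,a) → {5} and {8}.
Split {1,2,3,4,6,7} by δ(·,a) → {2,4,6} and {3,7} and {1}.
Refine {2,4,6} on symbol c: members go to different blocks, giving {4,6} and {2}.
Refine {3,7} on symbol a: members go to different blocks, giving {3} and {7}.
No further refinement is possible. Final partition (7 blocks): {5} | {4,6} | {8} | {3} | {1} | {2} | {7}.
8 and 3 end up in different blocks, so they are distinguishable. For instance, the string 'ε' is accepted from only 8.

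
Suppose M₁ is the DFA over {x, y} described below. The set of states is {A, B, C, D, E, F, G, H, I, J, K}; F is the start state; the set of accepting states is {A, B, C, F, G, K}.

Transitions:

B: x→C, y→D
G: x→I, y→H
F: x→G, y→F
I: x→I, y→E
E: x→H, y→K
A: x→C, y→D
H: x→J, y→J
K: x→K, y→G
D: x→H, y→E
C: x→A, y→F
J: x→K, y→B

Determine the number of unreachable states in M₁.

Exploring from F, all states are eventually visited, so none are unreachable.

0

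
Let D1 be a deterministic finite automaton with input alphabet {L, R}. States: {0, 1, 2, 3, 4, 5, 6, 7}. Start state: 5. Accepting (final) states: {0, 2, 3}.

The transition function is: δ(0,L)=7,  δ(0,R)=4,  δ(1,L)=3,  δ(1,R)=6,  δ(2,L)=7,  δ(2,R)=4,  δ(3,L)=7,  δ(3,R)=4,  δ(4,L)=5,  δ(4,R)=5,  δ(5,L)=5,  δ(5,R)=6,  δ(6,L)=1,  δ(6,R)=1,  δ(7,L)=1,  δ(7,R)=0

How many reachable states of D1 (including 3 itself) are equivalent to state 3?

2

States {2} cannot be reached from the start state, so discard them.
Start with accepting vs non-accepting: {0,3} | {1,4,5,6,7}.
Split {1,4,5,6,7} by δ(·,L) → {4,5,6,7} and {1}.
Refine {4,5,6,7} on symbol L: members go to different blocks, giving {4,5} and {6,7}.
On input R, block {4,5} splits into {4} and {5}.
On input R, block {6,7} splits into {6} and {7}.
No further refinement is possible. Final partition (6 blocks): {0,3} | {4} | {1} | {6} | {5} | {7}.
State 3 belongs to the block {0,3}, which has 2 states.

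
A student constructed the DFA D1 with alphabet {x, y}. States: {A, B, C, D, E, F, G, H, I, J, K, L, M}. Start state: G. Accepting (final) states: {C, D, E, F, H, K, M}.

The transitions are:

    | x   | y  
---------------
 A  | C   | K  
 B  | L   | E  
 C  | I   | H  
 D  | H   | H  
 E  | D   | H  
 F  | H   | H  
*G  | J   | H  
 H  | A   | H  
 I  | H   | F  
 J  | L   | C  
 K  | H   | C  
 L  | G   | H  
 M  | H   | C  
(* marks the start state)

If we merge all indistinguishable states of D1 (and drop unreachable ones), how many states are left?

First remove the unreachable states {B,D,E,M}; 9 states remain.
P0 = {C,F,H,K} | {A,G,I,J,L}.
On input x, block {C,F,H,K} splits into {C,H} and {F,K}.
Split {A,G,I,J,L} by δ(·,x) → {G,J,L} and {A,I}.
No further refinement is possible. Final partition (4 blocks): {C,H} | {G,J,L} | {F,K} | {A,I}.

4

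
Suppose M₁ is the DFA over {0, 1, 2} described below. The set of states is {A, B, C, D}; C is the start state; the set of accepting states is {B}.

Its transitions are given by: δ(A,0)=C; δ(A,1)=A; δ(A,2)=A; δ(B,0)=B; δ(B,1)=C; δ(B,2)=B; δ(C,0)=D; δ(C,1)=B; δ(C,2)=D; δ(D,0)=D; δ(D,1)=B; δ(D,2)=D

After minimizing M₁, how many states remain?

States {A} cannot be reached from the start state, so discard them.
Start with accepting vs non-accepting: {B} | {C,D}.
Stable partition: {B} | {C,D} — 2 equivalence classes.

2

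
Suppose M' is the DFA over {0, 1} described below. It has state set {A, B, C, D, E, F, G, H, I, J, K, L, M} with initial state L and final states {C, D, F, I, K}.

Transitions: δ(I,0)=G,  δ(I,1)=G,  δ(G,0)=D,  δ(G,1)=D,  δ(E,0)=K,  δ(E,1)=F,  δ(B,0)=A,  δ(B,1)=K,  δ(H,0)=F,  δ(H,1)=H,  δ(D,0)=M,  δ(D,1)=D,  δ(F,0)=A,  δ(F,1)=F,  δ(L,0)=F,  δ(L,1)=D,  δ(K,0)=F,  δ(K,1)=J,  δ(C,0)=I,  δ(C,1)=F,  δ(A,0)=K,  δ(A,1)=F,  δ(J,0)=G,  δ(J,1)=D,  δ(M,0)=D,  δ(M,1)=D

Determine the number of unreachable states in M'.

5

BFS from L reaches {A, D, F, G, J, K, L, M}; the 5 state(s) B, C, E, H, I are never visited.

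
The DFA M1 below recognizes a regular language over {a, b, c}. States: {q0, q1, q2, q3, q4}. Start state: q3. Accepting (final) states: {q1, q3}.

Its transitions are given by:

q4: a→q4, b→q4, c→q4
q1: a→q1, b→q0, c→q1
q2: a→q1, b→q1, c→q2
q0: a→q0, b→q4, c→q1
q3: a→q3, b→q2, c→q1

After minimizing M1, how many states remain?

Every state is reachable, so we keep all 5.
Initial partition by acceptance: {q1,q3} | {q0,q2,q4}.
Refine {q0,q2,q4} on symbol a: members go to different blocks, giving {q0,q4} and {q2}.
Refine {q1,q3} on symbol b: members go to different blocks, giving {q1} and {q3}.
Split {q0,q4} by δ(·,c) → {q0} and {q4}.
Stable partition: {q1} | {q0} | {q2} | {q3} | {q4} — 5 equivalence classes.

5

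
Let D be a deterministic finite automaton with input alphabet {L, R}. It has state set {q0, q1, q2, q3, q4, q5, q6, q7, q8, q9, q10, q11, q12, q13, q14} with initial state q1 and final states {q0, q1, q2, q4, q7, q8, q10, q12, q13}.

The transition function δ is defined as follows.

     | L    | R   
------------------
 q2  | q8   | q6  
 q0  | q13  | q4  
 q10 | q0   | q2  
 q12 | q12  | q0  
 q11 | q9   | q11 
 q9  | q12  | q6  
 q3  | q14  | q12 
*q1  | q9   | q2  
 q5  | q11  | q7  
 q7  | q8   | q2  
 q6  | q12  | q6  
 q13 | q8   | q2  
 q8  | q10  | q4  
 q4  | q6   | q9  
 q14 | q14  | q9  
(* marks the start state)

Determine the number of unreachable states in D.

5

No path from q1 leads to q3, q5, q7, q11, q14; the other 10 states are all reachable.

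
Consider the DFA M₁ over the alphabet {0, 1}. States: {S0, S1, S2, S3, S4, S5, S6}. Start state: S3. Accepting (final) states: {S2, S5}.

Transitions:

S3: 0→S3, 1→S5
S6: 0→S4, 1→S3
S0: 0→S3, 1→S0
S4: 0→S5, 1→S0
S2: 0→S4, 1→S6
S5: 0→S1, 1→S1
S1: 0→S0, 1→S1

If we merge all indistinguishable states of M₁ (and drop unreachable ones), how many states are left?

States {S2,S4,S6} cannot be reached from the start state, so discard them.
Start with accepting vs non-accepting: {S5} | {S0,S1,S3}.
Split {S0,S1,S3} by δ(·,1) → {S0,S1} and {S3}.
Split {S0,S1} by δ(·,0) → {S0} and {S1}.
Stable partition: {S5} | {S0} | {S3} | {S1} — 4 equivalence classes.

4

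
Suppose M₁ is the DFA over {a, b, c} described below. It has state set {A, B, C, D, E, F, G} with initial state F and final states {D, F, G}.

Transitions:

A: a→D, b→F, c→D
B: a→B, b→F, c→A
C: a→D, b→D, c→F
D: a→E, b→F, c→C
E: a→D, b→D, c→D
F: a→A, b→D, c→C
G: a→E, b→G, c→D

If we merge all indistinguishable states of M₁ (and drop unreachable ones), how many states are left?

States {B,G} cannot be reached from the start state, so discard them.
Start with accepting vs non-accepting: {D,F} | {A,C,E}.
No further refinement is possible. Final partition (2 blocks): {D,F} | {A,C,E}.

2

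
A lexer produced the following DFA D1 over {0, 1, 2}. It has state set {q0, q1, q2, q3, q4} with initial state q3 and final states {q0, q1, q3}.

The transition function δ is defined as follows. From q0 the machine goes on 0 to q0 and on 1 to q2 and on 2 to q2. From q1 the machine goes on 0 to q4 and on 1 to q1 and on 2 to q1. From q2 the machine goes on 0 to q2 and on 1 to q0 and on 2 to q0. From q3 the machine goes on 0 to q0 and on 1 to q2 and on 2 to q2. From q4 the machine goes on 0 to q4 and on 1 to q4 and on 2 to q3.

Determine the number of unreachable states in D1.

BFS from q3 reaches {q0, q2, q3}; the 2 state(s) q1, q4 are never visited.

2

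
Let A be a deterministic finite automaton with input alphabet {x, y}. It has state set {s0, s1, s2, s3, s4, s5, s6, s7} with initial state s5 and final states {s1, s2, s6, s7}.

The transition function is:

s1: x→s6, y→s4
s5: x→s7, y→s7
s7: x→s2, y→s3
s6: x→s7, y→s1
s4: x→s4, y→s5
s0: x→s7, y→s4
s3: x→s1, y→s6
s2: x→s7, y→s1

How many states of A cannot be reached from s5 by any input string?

1

BFS from s5 reaches {s1, s2, s3, s4, s5, s6, s7}; the 1 state(s) s0 are never visited.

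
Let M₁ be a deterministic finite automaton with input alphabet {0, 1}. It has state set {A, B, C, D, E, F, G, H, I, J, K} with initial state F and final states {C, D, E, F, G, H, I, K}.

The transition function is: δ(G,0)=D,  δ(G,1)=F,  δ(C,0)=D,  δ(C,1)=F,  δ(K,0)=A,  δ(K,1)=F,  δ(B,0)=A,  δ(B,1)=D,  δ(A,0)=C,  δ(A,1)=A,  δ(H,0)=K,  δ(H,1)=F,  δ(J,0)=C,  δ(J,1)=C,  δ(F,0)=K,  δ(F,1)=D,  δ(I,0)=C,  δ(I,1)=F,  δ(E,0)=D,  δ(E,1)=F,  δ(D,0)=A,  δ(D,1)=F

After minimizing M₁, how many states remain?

4

Reachable states from the start: {A,C,D,F,K}. Unreachable: {B,E,G,H,I,J} — drop them.
Initial partition by acceptance: {C,D,F,K} | {A}.
Refine {C,D,F,K} on symbol 0: members go to different blocks, giving {C,F} and {D,K}.
Refine {C,F} on symbol 1: members go to different blocks, giving {C} and {F}.
The partition is now stable with 4 blocks: {C} | {A} | {D,K} | {F}.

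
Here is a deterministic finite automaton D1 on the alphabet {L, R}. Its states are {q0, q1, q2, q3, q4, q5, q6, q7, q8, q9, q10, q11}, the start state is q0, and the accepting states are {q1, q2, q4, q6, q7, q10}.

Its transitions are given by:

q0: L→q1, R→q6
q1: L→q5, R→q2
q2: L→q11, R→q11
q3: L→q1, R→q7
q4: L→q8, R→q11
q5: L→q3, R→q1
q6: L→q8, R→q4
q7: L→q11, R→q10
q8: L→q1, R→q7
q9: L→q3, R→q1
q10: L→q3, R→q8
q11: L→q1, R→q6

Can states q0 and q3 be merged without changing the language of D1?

Yes

Reachable states from the start: {q0,q1,q2,q3,q4,q5,q6,q7,q8,q10,q11}. Unreachable: {q9} — drop them.
P0 = {q1,q2,q4,q6,q7,q10} | {q0,q3,q5,q8,q11}.
Refine {q1,q2,q4,q6,q7,q10} on symbol R: members go to different blocks, giving {q1,q6,q7} and {q2,q4,q10}.
Refine {q0,q3,q5,q8,q11} on symbol L: members go to different blocks, giving {q0,q3,q8,q11} and {q5}.
On input L, block {q1,q6,q7} splits into {q6,q7} and {q1}.
The partition is now stable with 5 blocks: {q6,q7} | {q0,q3,q8,q11} | {q2,q4,q10} | {q5} | {q1}.
q0 and q3 lie in the same block of the stable partition, so they are equivalent — no string distinguishes them.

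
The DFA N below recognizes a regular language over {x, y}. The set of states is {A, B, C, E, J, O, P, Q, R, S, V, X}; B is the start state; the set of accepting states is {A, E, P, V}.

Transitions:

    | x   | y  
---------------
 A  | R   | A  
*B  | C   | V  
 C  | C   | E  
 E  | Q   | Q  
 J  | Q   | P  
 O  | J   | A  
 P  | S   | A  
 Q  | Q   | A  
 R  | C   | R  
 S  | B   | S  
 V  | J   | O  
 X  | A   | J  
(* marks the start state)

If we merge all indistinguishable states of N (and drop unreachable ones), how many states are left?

5

Reachable states from the start: {A,B,C,E,J,O,P,Q,R,S,V}. Unreachable: {X} — drop them.
Initial partition by acceptance: {A,E,P,V} | {B,C,J,O,Q,R,S}.
On input y, block {A,E,P,V} splits into {A,P} and {E,V}.
On input y, block {B,C,J,O,Q,R,S} splits into {J,O,Q} and {B,C} and {R,S}.
Stable partition: {A,P} | {J,O,Q} | {E,V} | {B,C} | {R,S} — 5 equivalence classes.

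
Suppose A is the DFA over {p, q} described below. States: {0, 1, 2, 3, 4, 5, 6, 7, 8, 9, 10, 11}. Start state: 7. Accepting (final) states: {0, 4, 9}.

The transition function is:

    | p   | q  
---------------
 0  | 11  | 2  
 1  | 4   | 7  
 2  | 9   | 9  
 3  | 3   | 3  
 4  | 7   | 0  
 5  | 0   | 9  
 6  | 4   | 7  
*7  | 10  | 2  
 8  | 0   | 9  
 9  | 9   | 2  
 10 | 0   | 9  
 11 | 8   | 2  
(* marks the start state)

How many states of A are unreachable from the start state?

No path from 7 leads to 1, 3, 4, 5, 6; the other 7 states are all reachable.

5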